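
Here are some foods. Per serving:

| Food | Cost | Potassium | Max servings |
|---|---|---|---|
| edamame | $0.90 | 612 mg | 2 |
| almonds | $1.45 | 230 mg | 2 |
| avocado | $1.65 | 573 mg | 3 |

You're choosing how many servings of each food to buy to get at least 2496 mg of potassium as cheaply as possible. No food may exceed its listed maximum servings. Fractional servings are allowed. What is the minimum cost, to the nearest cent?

Cost per mg of potassium: edamame $0.0015, avocado $0.0029, almonds $0.0063.
Take 2 servings of edamame: +1224.0 mg potassium for $1.80 (total $1.80, still need 1272.0 mg).
Take 2.22 servings of avocado: +1272.0 mg potassium for $3.66 (total $5.46, still need 0.0 mg).
Filling from the cheapest source first is optimal under one linear minimum: $5.46.

$5.46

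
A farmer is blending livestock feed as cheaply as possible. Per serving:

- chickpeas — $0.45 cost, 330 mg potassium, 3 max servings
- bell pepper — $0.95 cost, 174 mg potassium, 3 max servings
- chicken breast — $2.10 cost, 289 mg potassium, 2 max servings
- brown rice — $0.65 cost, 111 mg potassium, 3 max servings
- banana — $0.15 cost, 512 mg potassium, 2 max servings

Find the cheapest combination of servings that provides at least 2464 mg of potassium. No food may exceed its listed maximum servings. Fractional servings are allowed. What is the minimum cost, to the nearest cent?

Cost per mg of potassium: banana $0.0003, chickpeas $0.0014, bell pepper $0.0055, brown rice $0.0059, chicken breast $0.0073.
Take 2 servings of banana: +1024.0 mg potassium for $0.30 (total $0.30, still need 1440.0 mg).
Take 3 servings of chickpeas: +990.0 mg potassium for $1.35 (total $1.65, still need 450.0 mg).
Take 2.586 servings of bell pepper: +450.0 mg potassium for $2.46 (total $4.11, still need 0.0 mg).
Greedy by cheapest-per-mg is optimal for a single linear constraint, so the minimum cost is $4.11.

$4.11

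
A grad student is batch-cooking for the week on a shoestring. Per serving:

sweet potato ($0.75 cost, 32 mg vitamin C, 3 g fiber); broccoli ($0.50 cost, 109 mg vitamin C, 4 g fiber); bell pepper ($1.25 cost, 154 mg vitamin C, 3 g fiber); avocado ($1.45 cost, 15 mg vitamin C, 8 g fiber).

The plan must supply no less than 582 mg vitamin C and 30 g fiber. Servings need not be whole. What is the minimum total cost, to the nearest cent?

$3.75

For a min-cost LP with two ≥-constraints, a basic feasible solution has at most two positive variables.
sweet potato only: max(582/32, 30/3) = 18.19 servings → $13.64.
broccoli only: max(582/109, 30/4) = 7.5 servings → $3.75.
bell pepper only: max(582/154, 30/3) = 10 servings → $12.50.
avocado only: max(582/15, 30/8) = 38.8 servings → $56.26.
sweet potato + broccoli with both tight: 4.734 servings and 3.95 servings → $5.53.
sweet potato + bell pepper with both tight: 7.852 servings and 2.148 servings → $8.57.
sweet potato + avocado: the both-tight solution has a negative serving — not a feasible corner.
broccoli + bell pepper with both targets exact would need a negative amount; discard.
broccoli + avocado with both tight: 5.18 servings and 1.16 servings → $4.27.
bell pepper + avocado with both tight: 3.543 servings and 2.421 servings → $7.94.
Cheapest feasible corner: $3.75.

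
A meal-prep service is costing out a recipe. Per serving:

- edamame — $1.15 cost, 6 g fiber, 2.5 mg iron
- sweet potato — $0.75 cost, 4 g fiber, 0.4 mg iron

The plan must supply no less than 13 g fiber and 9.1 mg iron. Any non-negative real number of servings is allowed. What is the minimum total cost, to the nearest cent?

$4.19

Two binding constraints pin down two serving amounts, so the optimal mix uses at most two foods. The candidates are each food alone (scaled to the tighter of fiber/iron) and each pair with both constraints tight.
edamame only: max(13/6, 9.1/2.5) = 3.64 servings → $4.19.
sweet potato only: max(13/4, 9.1/0.4) = 22.75 servings → $17.06.
edamame + sweet potato with both targets exact would need a negative amount; discard.
The minimum over all feasible corners is $4.19.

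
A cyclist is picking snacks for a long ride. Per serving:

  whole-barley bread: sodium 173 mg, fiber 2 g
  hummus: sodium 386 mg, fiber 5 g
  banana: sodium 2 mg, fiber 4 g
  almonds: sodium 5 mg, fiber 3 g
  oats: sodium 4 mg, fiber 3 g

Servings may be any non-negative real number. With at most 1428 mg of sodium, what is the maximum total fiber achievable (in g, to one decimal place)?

2856.0 g

Fiber per mg sodium: banana 2, oats 0.75, almonds 0.6, hummus 0.01295, whole-barley bread 0.01156.
With no serving limits, spend the whole sodium allowance on banana: 1428 mg / 2 mg × 4 g = 2856.0 g.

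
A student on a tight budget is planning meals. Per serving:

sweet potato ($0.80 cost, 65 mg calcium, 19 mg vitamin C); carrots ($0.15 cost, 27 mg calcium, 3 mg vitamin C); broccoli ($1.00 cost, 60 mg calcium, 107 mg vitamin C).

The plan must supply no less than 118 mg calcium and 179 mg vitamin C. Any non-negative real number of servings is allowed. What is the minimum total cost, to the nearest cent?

sweet potato only: max(118/65, 179/19) = 9.421 servings → $7.54.
carrots only: max(118/27, 179/3) = 59.67 servings → $8.95.
broccoli only: max(118/60, 179/107) = 1.967 servings → $1.97.
sweet potato + carrots: intersection lies outside the first quadrant.
sweet potato + broccoli with both tight: 0.3243 servings and 1.615 servings → $1.87.
carrots + broccoli with both tight: 0.6962 servings and 1.653 servings → $1.76.
So the least-cost plan costs $1.76.

$1.76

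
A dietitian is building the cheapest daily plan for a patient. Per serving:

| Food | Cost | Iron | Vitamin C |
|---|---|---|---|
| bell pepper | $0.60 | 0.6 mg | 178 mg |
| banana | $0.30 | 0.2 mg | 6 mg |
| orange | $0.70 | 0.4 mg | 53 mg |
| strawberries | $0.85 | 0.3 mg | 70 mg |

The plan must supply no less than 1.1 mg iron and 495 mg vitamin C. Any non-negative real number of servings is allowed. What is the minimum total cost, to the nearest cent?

The cheapest plan sits at a corner of the feasible region — with two constraints it uses at most two foods.
bell pepper only: max(1.1/0.6, 495/178) = 2.781 servings → $1.67.
banana only: max(1.1/0.2, 495/6) = 82.5 servings → $24.75.
orange only: max(1.1/0.4, 495/53) = 9.34 servings → $6.54.
strawberries only: max(1.1/0.3, 495/70) = 7.071 servings → $6.01.
bell pepper + banana: the both-tight solution has a negative serving — not a feasible corner.
bell pepper + orange: the both-tight solution has a negative serving — not a feasible corner.
bell pepper + strawberries: intersection lies outside the first quadrant.
banana + orange with both targets exact would need a negative amount; discard.
banana + strawberries with both targets exact would need a negative amount; discard.
orange + strawberries: the both-tight solution has a negative serving — not a feasible corner.
Cheapest feasible corner: $1.67.

$1.67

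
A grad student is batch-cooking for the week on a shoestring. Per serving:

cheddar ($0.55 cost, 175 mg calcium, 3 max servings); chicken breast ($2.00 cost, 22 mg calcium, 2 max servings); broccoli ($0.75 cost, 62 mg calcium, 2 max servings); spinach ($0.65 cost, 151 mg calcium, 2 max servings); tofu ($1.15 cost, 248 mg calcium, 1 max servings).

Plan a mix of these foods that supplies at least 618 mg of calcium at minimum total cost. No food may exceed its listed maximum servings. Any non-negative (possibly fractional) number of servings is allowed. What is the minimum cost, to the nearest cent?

Cost per mg of calcium: cheddar $0.0031, spinach $0.0043, tofu $0.0046, broccoli $0.0121, chicken breast $0.0909.
Take 3 servings of cheddar: +525.0 mg calcium for $1.65 (total $1.65, still need 93.0 mg).
Take 0.6159 servings of spinach: +93.0 mg calcium for $0.40 (total $2.05, still need 0.0 mg).
Greedy by cheapest-per-mg is optimal for a single linear constraint, so the minimum cost is $2.05.

$2.05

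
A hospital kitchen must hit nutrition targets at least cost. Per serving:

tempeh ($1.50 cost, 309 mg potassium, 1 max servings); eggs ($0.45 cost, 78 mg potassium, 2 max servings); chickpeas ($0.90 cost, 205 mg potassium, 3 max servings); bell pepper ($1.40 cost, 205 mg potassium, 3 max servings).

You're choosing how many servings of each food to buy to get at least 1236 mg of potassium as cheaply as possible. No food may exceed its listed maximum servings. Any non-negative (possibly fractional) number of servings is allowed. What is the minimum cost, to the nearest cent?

$6.17

Cost per mg of potassium: chickpeas $0.0044, tempeh $0.0049, eggs $0.0058, bell pepper $0.0068.
Take 3 servings of chickpeas: +615.0 mg potassium for $2.70 (total $2.70, still need 621.0 mg).
Take 1 serving of tempeh: +309.0 mg potassium for $1.50 (total $4.20, still need 312.0 mg).
Take 2 servings of eggs: +156.0 mg potassium for $0.90 (total $5.10, still need 156.0 mg).
Take 0.761 servings of bell pepper: +156.0 mg potassium for $1.07 (total $6.17, still need 0.0 mg).
Filling from the cheapest source first is optimal under one linear minimum: $6.17.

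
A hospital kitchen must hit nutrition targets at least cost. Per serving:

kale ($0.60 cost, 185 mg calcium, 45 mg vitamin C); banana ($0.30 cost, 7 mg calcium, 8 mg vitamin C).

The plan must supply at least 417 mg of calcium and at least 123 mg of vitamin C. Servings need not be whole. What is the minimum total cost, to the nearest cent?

$1.64

With two linear requirements the optimum uses one or two foods; enumerate the corners.
kale only: max(417/185, 123/45) = 2.733 servings → $1.64.
banana only: max(417/7, 123/8) = 59.57 servings → $17.87.
kale + banana with both tight: 2.124 servings and 3.425 servings → $2.30.
Cheapest feasible corner: $1.64.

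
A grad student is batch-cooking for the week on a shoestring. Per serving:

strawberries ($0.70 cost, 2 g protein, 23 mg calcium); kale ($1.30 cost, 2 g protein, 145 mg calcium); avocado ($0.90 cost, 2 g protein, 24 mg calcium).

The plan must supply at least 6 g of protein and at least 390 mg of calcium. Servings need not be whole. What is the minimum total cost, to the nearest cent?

$3.68

Minimising a linear cost over {protein ≥ 6, calcium ≥ 390, servings ≥ 0} — the optimum is at a vertex, using one or two foods.
strawberries only: max(6/2, 390/23) = 16.96 servings → $11.87.
kale only: max(6/2, 390/145) = 3 servings → $3.90.
avocado only: max(6/2, 390/24) = 16.25 servings → $14.62.
strawberries + kale with both tight: 0.3689 servings and 2.631 servings → $3.68.
strawberries + avocado: intersection lies outside the first quadrant.
kale + avocado with both tight: 2.628 servings and 0.3719 servings → $3.75.
The minimum over all feasible corners is $3.68.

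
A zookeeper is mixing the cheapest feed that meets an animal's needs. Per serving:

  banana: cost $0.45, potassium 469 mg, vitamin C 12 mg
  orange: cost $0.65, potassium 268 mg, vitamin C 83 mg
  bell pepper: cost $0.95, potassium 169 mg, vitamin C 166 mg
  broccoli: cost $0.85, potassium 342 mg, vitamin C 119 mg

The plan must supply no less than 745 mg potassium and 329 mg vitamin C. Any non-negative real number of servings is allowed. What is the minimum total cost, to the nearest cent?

$2.20

The cheapest plan sits at a corner of the feasible region — with two constraints it uses at most two foods.
banana only: max(745/469, 329/12) = 27.42 servings → $12.34.
orange only: max(745/268, 329/83) = 3.964 servings → $2.58.
bell pepper only: max(745/169, 329/166) = 4.408 servings → $4.19.
broccoli only: max(745/342, 329/119) = 2.765 servings → $2.35.
banana + orange: intersection lies outside the first quadrant.
banana + bell pepper with both tight: 0.8977 servings and 1.917 servings → $2.23.
banana + broccoli: intersection lies outside the first quadrant.
orange + bell pepper with both tight: 2.235 servings and 0.8646 servings → $2.27.
orange + broccoli with both targets exact would need a negative amount; discard.
bell pepper + broccoli with both tight: 0.6509 servings and 1.857 servings → $2.20.
So the least-cost plan costs $2.20.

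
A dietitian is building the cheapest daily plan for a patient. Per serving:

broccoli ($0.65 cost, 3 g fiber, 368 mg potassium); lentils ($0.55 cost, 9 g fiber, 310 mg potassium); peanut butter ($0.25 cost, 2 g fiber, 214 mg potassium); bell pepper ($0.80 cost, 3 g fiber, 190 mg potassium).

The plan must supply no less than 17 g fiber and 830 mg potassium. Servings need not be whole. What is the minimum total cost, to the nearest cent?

For a min-cost LP with two ≥-constraints, a basic feasible solution has at most two positive variables.
broccoli only: max(17/3, 830/368) = 5.667 servings → $3.68.
lentils only: max(17/9, 830/310) = 2.677 servings → $1.47.
peanut butter only: max(17/2, 830/214) = 8.5 servings → $2.12.
bell pepper only: max(17/3, 830/190) = 5.667 servings → $4.53.
broccoli + lentils with both tight: 0.9236 servings and 1.581 servings → $1.47.
broccoli + peanut butter with both targets exact would need a negative amount; discard.
broccoli + bell pepper: the both-tight solution has a negative serving — not a feasible corner.
lentils + peanut butter with both tight: 1.515 servings and 1.685 servings → $1.25.
lentils + bell pepper with both tight: 0.9487 servings and 2.821 servings → $2.78.
peanut butter + bell pepper with both targets exact would need a negative amount; discard.
So the least-cost plan costs $1.25.

$1.25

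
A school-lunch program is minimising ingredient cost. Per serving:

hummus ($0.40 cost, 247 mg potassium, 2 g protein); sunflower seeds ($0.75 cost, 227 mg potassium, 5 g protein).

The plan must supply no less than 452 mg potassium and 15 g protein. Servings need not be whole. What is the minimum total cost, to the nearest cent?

The cheapest plan sits at a corner of the feasible region — with two constraints it uses at most two foods.
hummus only: max(452/247, 15/2) = 7.5 servings → $3.00.
sunflower seeds only: max(452/227, 15/5) = 3 servings → $2.25.
hummus + sunflower seeds with both targets exact would need a negative amount; discard.
Cheapest feasible corner: $2.25.

$2.25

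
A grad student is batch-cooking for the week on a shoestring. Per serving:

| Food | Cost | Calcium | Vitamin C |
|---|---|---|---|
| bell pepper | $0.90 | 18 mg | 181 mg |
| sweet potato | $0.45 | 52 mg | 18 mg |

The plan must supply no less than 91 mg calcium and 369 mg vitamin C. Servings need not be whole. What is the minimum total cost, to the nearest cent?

Check every corner: each single food scaled to meet both minima, and each pair solved so both constraints bind.
bell pepper only: max(91/18, 369/181) = 5.056 servings → $4.55.
sweet potato only: max(91/52, 369/18) = 20.5 servings → $9.22.
bell pepper + sweet potato with both tight: 1.931 servings and 1.082 servings → $2.22.
Cheapest feasible corner: $2.22.

$2.22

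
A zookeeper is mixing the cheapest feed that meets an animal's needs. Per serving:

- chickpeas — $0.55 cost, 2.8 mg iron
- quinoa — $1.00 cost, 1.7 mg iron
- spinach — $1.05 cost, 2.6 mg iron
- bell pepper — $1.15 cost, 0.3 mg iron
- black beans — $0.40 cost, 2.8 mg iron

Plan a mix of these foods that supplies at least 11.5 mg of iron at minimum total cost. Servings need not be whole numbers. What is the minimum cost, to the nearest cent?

Cost per mg of iron: black beans $0.1429, chickpeas $0.1964, spinach $0.4038, quinoa $0.5882, bell pepper $3.8333.
With no serving limits, use only black beans: 11.5 mg / 2.8 mg = 4.107 servings × $0.40 = $1.64.

$1.64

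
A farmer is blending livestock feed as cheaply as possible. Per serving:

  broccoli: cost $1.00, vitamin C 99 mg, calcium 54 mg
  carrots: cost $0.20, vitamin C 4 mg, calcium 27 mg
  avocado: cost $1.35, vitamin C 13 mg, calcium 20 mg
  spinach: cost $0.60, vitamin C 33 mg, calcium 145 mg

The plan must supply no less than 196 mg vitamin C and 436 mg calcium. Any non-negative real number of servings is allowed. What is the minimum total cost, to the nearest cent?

$2.67

This is a tiny linear program; its minimum lies at a vertex of the feasible set. List the vertices and price them.
broccoli only: max(196/99, 436/54) = 8.074 servings → $8.07.
carrots only: max(196/4, 436/27) = 49 servings → $9.80.
avocado only: max(196/13, 436/20) = 21.8 servings → $29.43.
spinach only: max(196/33, 436/145) = 5.939 servings → $3.56.
broccoli + carrots with both tight: 1.444 servings and 13.26 servings → $4.10.
broccoli + avocado: intersection lies outside the first quadrant.
broccoli + spinach with both tight: 1.116 servings and 2.591 servings → $2.67.
carrots + avocado with both tight: 6.45 servings and 13.09 servings → $18.96.
carrots + spinach: the both-tight solution has a negative serving — not a feasible corner.
avocado + spinach with both tight: 11.45 servings and 1.427 servings → $16.32.
Cheapest feasible corner: $2.67.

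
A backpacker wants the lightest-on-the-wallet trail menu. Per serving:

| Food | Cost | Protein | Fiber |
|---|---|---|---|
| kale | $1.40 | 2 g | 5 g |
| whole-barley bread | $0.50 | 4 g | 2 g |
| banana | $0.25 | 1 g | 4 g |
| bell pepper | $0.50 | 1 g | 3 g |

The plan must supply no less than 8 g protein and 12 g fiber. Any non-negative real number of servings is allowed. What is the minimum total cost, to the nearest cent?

$1.29

For a min-cost LP with two ≥-constraints, a basic feasible solution has at most two positive variables.
kale only: max(8/2, 12/5) = 4 servings → $5.60.
whole-barley bread only: max(8/4, 12/2) = 6 servings → $3.00.
banana only: max(8/1, 12/4) = 8 servings → $2.00.
bell pepper only: max(8/1, 12/3) = 8 servings → $4.00.
kale + whole-barley bread with both tight: 2 servings and 1 serving → $3.30.
kale + banana: the both-tight solution has a negative serving — not a feasible corner.
kale + bell pepper: the both-tight solution has a negative serving — not a feasible corner.
whole-barley bread + banana with both tight: 1.429 servings and 2.286 servings → $1.29.
whole-barley bread + bell pepper with both tight: 1.2 servings and 3.2 servings → $2.20.
banana + bell pepper with both targets exact would need a negative amount; discard.
The minimum over all feasible corners is $1.29.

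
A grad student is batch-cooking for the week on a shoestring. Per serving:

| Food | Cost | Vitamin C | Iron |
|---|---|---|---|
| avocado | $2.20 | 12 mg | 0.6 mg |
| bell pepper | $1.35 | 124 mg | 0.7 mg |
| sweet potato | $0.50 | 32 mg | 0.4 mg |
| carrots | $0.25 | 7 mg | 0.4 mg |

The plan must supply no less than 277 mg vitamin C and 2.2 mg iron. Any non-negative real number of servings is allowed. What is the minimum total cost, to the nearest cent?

The cheapest plan sits at a corner of the feasible region — with two constraints it uses at most two foods.
avocado only: max(277/12, 2.2/0.6) = 23.08 servings → $50.78.
bell pepper only: max(277/124, 2.2/0.7) = 3.143 servings → $4.24.
sweet potato only: max(277/32, 2.2/0.4) = 8.656 servings → $4.33.
carrots only: max(277/7, 2.2/0.4) = 39.57 servings → $9.89.
avocado + bell pepper with both tight: 1.195 servings and 2.118 servings → $5.49.
avocado + sweet potato: the both-tight solution has a negative serving — not a feasible corner.
avocado + carrots with both targets exact would need a negative amount; discard.
bell pepper + sweet potato with both tight: 1.485 servings and 2.901 servings → $3.46.
bell pepper + carrots with both tight: 2.134 servings and 1.765 servings → $3.32.
sweet potato + carrots with both targets exact would need a negative amount; discard.
The minimum over all feasible corners is $3.32.

$3.32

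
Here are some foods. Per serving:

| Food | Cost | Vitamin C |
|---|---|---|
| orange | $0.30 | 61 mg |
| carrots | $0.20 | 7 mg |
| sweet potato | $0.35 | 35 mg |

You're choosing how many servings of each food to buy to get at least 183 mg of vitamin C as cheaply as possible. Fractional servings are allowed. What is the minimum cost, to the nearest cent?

Cost per mg of vitamin C: orange $0.0049, sweet potato $0.0100, carrots $0.0286.
With no serving limits, use only orange: 183 mg / 61 mg = 3 servings × $0.30 = $0.90.

$0.90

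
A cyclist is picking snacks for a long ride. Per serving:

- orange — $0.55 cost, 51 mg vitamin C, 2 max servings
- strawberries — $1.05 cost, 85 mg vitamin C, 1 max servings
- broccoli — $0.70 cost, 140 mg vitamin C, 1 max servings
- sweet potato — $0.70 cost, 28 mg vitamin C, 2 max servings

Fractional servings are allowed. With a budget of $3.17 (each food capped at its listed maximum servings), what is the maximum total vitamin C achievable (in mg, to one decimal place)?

339.8 mg

Vitamin C per dollar: broccoli 200, orange 92.73, strawberries 80.95, sweet potato 40.
Take 1 serving of broccoli: spends $0.70, +140.0 mg vitamin C (running total 140.0 mg).
Take 2 servings of orange: spends $1.10, +102.0 mg vitamin C (running total 242.0 mg).
Take 1 serving of strawberries: spends $1.05, +85.0 mg vitamin C (running total 327.0 mg).
Take 0.4571 servings of sweet potato: spends $0.32, +12.8 mg vitamin C (running total 339.8 mg).
Greedy by best ratio exhausts the cost allowance optimally: 339.8 mg.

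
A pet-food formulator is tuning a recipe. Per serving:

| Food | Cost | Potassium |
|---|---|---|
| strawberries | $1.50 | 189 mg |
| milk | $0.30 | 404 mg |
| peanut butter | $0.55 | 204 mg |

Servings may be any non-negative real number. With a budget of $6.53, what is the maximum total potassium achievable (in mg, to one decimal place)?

8793.7 mg

Potassium per dollar: milk 1347, peanut butter 370.9, strawberries 126.
With no serving limits, spend the whole cost allowance on milk: $6.53 / $0.30 × 404 mg = 8793.7 mg.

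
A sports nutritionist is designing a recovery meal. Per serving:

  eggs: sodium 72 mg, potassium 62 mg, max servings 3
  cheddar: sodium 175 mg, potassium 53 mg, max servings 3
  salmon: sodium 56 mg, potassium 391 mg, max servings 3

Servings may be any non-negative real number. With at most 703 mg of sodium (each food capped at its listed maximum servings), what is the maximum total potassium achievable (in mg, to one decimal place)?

1455.6 mg

Potassium per mg sodium: salmon 6.982, eggs 0.8611, cheddar 0.3029.
Take 3 servings of salmon: uses 168 mg sodium, +1173.0 mg potassium (running total 1173.0 mg).
Take 3 servings of eggs: uses 216 mg sodium, +186.0 mg potassium (running total 1359.0 mg).
Take 1.823 servings of cheddar: uses 319 mg sodium, +96.6 mg potassium (running total 1455.6 mg).
Filling greedily by potassium-per-mg sodium is optimal for one linear limit, giving 1455.6 mg.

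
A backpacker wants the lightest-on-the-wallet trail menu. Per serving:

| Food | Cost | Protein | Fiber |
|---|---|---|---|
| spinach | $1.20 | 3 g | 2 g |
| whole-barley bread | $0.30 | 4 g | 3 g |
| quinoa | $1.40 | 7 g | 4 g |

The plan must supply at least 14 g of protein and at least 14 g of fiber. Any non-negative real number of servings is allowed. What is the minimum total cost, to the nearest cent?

Compare the cost at each extreme point of the feasible region.
spinach only: max(14/3, 14/2) = 7 servings → $8.40.
whole-barley bread only: max(14/4, 14/3) = 4.667 servings → $1.40.
quinoa only: max(14/7, 14/4) = 3.5 servings → $4.90.
spinach + whole-barley bread: the both-tight solution has a negative serving — not a feasible corner.
spinach + quinoa: intersection lies outside the first quadrant.
whole-barley bread + quinoa with both targets exact would need a negative amount; discard.
The minimum over all feasible corners is $1.40.

$1.40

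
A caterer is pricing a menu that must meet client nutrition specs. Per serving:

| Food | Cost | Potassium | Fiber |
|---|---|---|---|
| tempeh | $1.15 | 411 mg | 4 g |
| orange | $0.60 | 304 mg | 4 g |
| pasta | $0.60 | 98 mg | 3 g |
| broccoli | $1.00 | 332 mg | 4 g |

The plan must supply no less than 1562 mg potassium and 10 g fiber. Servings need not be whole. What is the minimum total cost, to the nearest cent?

$3.08

tempeh only: max(1562/411, 10/4) = 3.8 servings → $4.37.
orange only: max(1562/304, 10/4) = 5.138 servings → $3.08.
pasta only: max(1562/98, 10/3) = 15.94 servings → $9.56.
broccoli only: max(1562/332, 10/4) = 4.705 servings → $4.70.
tempeh + orange: the both-tight solution has a negative serving — not a feasible corner.
tempeh + pasta with both targets exact would need a negative amount; discard.
tempeh + broccoli with both targets exact would need a negative amount; discard.
orange + pasta: intersection lies outside the first quadrant.
orange + broccoli: the both-tight solution has a negative serving — not a feasible corner.
pasta + broccoli: intersection lies outside the first quadrant.
The minimum over all feasible corners is $3.08.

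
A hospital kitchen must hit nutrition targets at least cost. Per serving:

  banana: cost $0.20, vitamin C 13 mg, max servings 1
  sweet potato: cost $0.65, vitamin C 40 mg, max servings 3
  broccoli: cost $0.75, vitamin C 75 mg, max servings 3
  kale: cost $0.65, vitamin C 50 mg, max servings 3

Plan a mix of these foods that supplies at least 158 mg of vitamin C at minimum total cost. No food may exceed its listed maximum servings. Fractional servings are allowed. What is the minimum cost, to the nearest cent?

$1.58

Cost per mg of vitamin C: broccoli $0.0100, kale $0.0130, banana $0.0154, sweet potato $0.0163.
Take 2.107 servings of broccoli: +158.0 mg vitamin C for $1.58 (total $1.58, still need 0.0 mg).
Filling from the cheapest source first is optimal under one linear minimum: $1.58.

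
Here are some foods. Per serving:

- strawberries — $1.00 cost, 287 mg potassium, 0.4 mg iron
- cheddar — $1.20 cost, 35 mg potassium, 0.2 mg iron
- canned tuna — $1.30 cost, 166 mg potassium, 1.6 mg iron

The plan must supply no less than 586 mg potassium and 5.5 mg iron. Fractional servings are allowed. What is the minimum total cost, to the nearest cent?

A basic optimal solution has at most two foods positive. Try each food alone and each pair with both targets met exactly.
strawberries only: max(586/287, 5.5/0.4) = 13.75 servings → $13.75.
cheddar only: max(586/35, 5.5/0.2) = 27.5 servings → $33.00.
canned tuna only: max(586/166, 5.5/1.6) = 3.53 servings → $4.59.
strawberries + cheddar: the both-tight solution has a negative serving — not a feasible corner.
strawberries + canned tuna with both tight: 0.06263 servings and 3.422 servings → $4.51.
cheddar + canned tuna with both tight: 1.079 servings and 3.303 servings → $5.59.
Cheapest feasible corner: $4.51.

$4.51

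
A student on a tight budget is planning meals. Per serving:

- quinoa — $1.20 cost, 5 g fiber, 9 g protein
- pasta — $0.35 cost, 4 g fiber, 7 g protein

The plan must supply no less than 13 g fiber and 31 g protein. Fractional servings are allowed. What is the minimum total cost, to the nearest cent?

Compare the cost at each extreme point of the feasible region.
quinoa only: max(13/5, 31/9) = 3.444 servings → $4.13.
pasta only: max(13/4, 31/7) = 4.429 servings → $1.55.
quinoa + pasta: the both-tight solution has a negative serving — not a feasible corner.
Cheapest feasible corner: $1.55.

$1.55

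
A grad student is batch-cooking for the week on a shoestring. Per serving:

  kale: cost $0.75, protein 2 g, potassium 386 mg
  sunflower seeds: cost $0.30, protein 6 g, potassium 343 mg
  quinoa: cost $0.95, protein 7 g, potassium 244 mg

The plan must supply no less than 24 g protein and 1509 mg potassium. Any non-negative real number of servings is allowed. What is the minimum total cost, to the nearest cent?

Compare the cost at each extreme point of the feasible region.
kale only: max(24/2, 1509/386) = 12 servings → $9.00.
sunflower seeds only: max(24/6, 1509/343) = 4.399 servings → $1.32.
quinoa only: max(24/7, 1509/244) = 6.184 servings → $5.88.
kale + sunflower seeds with both tight: 0.5043 servings and 3.832 servings → $1.53.
kale + quinoa with both tight: 2.126 servings and 2.821 servings → $4.27.
sunflower seeds + quinoa: intersection lies outside the first quadrant.
Cheapest feasible corner: $1.32.

$1.32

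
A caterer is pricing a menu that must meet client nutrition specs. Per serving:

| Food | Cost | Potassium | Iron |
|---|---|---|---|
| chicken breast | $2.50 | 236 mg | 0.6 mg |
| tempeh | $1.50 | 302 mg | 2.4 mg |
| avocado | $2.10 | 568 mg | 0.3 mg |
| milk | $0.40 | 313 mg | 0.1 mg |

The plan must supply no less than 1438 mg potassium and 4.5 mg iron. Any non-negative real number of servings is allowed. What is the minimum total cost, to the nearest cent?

$3.79

The cheapest plan sits at a corner of the feasible region — with two constraints it uses at most two foods.
chicken breast only: max(1438/236, 4.5/0.6) = 7.5 servings → $18.75.
tempeh only: max(1438/302, 4.5/2.4) = 4.762 servings → $7.14.
avocado only: max(1438/568, 4.5/0.3) = 15 servings → $31.50.
milk only: max(1438/313, 4.5/0.1) = 45 servings → $18.00.
chicken breast + tempeh with both tight: 5.431 servings and 0.5171 servings → $14.35.
chicken breast + avocado with both targets exact would need a negative amount; discard.
chicken breast + milk: intersection lies outside the first quadrant.
tempeh + avocado with both tight: 1.669 servings and 1.644 servings → $5.96.
tempeh + milk with both tight: 1.754 servings and 2.902 servings → $3.79.
avocado + milk: the both-tight solution has a negative serving — not a feasible corner.
The minimum over all feasible corners is $3.79.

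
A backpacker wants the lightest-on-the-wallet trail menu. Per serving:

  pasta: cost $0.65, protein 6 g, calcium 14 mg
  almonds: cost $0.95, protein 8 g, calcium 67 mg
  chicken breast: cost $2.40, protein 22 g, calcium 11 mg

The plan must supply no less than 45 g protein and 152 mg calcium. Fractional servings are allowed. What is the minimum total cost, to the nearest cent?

For a min-cost LP with two ≥-constraints, a basic feasible solution has at most two positive variables.
pasta only: max(45/6, 152/14) = 10.86 servings → $7.06.
almonds only: max(45/8, 152/67) = 5.625 servings → $5.34.
chicken breast only: max(45/22, 152/11) = 13.82 servings → $33.16.
pasta + almonds with both tight: 6.203 servings and 0.9724 servings → $4.96.
pasta + chicken breast: intersection lies outside the first quadrant.
almonds + chicken breast with both tight: 2.056 servings and 1.298 servings → $5.07.
So the least-cost plan costs $4.96.

$4.96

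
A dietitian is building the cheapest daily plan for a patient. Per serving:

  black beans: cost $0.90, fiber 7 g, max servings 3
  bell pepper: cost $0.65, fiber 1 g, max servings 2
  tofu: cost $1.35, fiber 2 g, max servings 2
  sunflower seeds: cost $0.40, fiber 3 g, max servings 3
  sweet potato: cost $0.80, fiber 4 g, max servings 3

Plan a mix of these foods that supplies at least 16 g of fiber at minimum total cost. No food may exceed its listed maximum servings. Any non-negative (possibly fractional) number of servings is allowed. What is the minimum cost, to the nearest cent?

$2.06

Cost per g of fiber: black beans $0.1286, sunflower seeds $0.1333, sweet potato $0.2000, bell pepper $0.6500, tofu $0.6750.
Take 2.286 servings of black beans: +16.0 g fiber for $2.06 (total $2.06, still need 0.0 g).
Greedy by cheapest-per-g is optimal for a single linear constraint, so the minimum cost is $2.06.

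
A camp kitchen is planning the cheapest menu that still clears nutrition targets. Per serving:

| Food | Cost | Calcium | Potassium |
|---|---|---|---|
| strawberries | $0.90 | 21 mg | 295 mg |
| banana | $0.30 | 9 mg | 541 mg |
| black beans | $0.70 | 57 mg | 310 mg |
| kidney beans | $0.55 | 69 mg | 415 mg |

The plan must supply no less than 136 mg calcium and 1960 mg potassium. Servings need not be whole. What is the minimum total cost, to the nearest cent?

strawberries only: max(136/21, 1960/295) = 6.644 servings → $5.98.
banana only: max(136/9, 1960/541) = 15.11 servings → $4.53.
black beans only: max(136/57, 1960/310) = 6.323 servings → $4.43.
kidney beans only: max(136/69, 1960/415) = 4.723 servings → $2.60.
strawberries + banana with both tight: 6.425 servings and 0.1195 servings → $5.82.
strawberries + black beans: intersection lies outside the first quadrant.
strawberries + kidney beans with both targets exact would need a negative amount; discard.
banana + black beans with both tight: 2.48 servings and 1.994 servings → $2.14.
banana + kidney beans with both tight: 2.346 servings and 1.665 servings → $1.62.
black beans + kidney beans: the both-tight solution has a negative serving — not a feasible corner.
Cheapest feasible corner: $1.62.

$1.62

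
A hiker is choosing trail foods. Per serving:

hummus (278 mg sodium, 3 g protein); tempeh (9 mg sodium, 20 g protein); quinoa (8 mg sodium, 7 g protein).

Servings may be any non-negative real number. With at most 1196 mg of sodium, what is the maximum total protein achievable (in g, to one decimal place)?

2657.8 g

Protein per mg sodium: tempeh 2.222, quinoa 0.875, hummus 0.01079.
With no serving limits, spend the whole sodium allowance on tempeh: 1196 mg / 9 mg × 20 g = 2657.8 g.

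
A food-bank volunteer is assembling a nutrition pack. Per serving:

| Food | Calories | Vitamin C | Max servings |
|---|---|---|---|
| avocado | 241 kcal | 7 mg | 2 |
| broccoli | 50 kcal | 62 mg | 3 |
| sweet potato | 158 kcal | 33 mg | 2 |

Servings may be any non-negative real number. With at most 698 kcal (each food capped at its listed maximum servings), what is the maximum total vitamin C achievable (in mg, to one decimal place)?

Vitamin C per kcal: broccoli 1.24, sweet potato 0.2089, avocado 0.02905.
Take 3 servings of broccoli: uses 150 kcal, +186.0 mg vitamin C (running total 186.0 mg).
Take 2 servings of sweet potato: uses 316 kcal, +66.0 mg vitamin C (running total 252.0 mg).
Take 0.9627 servings of avocado: uses 232 kcal, +6.7 mg vitamin C (running total 258.7 mg).
Filling greedily by vitamin C-per-kcal is optimal for one linear limit, giving 258.7 mg.

258.7 mg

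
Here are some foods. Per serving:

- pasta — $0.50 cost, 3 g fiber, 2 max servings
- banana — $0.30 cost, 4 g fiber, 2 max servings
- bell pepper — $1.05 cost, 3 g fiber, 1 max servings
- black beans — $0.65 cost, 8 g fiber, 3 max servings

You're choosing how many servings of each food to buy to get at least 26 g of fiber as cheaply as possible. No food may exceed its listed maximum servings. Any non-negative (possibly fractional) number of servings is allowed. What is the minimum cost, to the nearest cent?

Cost per g of fiber: banana $0.0750, black beans $0.0813, pasta $0.1667, bell pepper $0.3500.
Take 2 servings of banana: +8.0 g fiber for $0.60 (total $0.60, still need 18.0 g).
Take 2.25 servings of black beans: +18.0 g fiber for $1.46 (total $2.06, still need 0.0 g).
Greedy by cheapest-per-g is optimal for a single linear constraint, so the minimum cost is $2.06.

$2.06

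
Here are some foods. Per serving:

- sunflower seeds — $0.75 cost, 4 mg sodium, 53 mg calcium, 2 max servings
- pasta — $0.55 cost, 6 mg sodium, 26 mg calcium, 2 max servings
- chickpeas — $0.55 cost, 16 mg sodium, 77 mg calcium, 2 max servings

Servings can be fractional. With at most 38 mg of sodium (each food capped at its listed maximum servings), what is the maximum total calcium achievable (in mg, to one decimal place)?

Calcium per mg sodium: sunflower seeds 13.25, chickpeas 4.812, pasta 4.333.
Take 2 servings of sunflower seeds: uses 8 mg sodium, +106.0 mg calcium (running total 106.0 mg).
Take 1.875 servings of chickpeas: uses 30 mg sodium, +144.4 mg calcium (running total 250.4 mg).
Greedy by best ratio exhausts the sodium allowance optimally: 250.4 mg.

250.4 mg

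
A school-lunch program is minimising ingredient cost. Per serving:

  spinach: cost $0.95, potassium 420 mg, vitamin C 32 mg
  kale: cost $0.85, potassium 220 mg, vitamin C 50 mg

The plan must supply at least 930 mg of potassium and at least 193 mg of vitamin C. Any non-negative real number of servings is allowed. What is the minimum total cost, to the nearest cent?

$3.40

A basic optimal solution has at most two foods positive. Try each food alone and each pair with both targets met exactly.
spinach only: max(930/420, 193/32) = 6.031 servings → $5.73.
kale only: max(930/220, 193/50) = 4.227 servings → $3.59.
spinach + kale with both tight: 0.2894 servings and 3.675 servings → $3.40.
Cheapest feasible corner: $3.40.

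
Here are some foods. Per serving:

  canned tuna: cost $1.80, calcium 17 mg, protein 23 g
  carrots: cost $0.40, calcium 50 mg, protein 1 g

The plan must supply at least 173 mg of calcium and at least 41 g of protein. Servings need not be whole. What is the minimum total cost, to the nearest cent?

$4.14

For a min-cost LP with two ≥-constraints, a basic feasible solution has at most two positive variables.
canned tuna only: max(173/17, 41/23) = 10.18 servings → $18.32.
carrots only: max(173/50, 41/1) = 41 servings → $16.40.
canned tuna + carrots with both tight: 1.657 servings and 2.897 servings → $4.14.
So the least-cost plan costs $4.14.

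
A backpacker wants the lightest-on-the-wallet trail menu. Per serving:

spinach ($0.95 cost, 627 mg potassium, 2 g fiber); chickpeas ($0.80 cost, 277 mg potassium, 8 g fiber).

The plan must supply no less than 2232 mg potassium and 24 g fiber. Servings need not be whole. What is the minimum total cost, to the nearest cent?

Two binding constraints pin down two serving amounts, so the optimal mix uses at most two foods. The candidates are each food alone (scaled to the tighter of potassium/fiber) and each pair with both constraints tight.
spinach only: max(2232/627, 24/2) = 12 servings → $11.40.
chickpeas only: max(2232/277, 24/8) = 8.058 servings → $6.45.
spinach + chickpeas with both tight: 2.512 servings and 2.372 servings → $4.28.
The minimum over all feasible corners is $4.28.

$4.28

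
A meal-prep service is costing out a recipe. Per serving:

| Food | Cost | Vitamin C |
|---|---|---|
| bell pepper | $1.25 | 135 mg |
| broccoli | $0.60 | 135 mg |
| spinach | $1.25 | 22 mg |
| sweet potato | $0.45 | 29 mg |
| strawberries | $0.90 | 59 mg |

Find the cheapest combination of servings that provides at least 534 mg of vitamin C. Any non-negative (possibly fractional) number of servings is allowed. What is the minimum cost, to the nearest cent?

$2.37

Cost per mg of vitamin C: broccoli $0.0044, bell pepper $0.0093, strawberries $0.0153, sweet potato $0.0155, spinach $0.0568.
With no serving limits, use only broccoli: 534 mg / 135 mg = 3.956 servings × $0.60 = $2.37.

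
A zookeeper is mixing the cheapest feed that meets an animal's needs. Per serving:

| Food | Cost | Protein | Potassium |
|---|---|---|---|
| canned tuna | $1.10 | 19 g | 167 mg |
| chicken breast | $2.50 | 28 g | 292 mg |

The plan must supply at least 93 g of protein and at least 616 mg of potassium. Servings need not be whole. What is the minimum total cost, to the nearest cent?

$5.38

Minimising a linear cost over {protein ≥ 93, potassium ≥ 616, servings ≥ 0} — the optimum is at a vertex, using one or two foods.
canned tuna only: max(93/19, 616/167) = 4.895 servings → $5.38.
chicken breast only: max(93/28, 616/292) = 3.321 servings → $8.30.
canned tuna + chicken breast: the both-tight solution has a negative serving — not a feasible corner.
The minimum over all feasible corners is $5.38.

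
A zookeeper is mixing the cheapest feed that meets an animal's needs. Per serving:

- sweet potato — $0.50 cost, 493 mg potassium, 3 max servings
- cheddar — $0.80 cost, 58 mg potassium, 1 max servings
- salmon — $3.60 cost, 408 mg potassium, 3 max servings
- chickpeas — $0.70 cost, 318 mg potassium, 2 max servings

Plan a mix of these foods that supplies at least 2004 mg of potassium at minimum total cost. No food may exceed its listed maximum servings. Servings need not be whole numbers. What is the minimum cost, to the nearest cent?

$2.66

Cost per mg of potassium: sweet potato $0.0010, chickpeas $0.0022, salmon $0.0088, cheddar $0.0138.
Take 3 servings of sweet potato: +1479.0 mg potassium for $1.50 (total $1.50, still need 525.0 mg).
Take 1.651 servings of chickpeas: +525.0 mg potassium for $1.16 (total $2.66, still need 0.0 mg).
Filling from the cheapest source first is optimal under one linear minimum: $2.66.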